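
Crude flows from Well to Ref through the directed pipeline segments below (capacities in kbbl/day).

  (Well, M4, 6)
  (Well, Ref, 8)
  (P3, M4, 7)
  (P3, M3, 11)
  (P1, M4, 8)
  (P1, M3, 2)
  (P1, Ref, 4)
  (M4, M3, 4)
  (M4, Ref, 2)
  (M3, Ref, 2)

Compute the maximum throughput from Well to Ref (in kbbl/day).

Augment Well→Ref: bottleneck 8, flow now 8.
Augment Well→M4→Ref: bottleneck 2, flow now 10.
Augment Well→M4→M3→Ref: bottleneck 2, flow now 12.
No augmenting path remains; maximum flow = 12.
In the residual graph, reachable from Well: {Well, M4, M3}.
Min-cut edges: Well→Ref (8), M4→Ref (2), M3→Ref (2); capacity 8 + 2 + 2 = 12.
This cut is saturated, so no flow can exceed 12.

12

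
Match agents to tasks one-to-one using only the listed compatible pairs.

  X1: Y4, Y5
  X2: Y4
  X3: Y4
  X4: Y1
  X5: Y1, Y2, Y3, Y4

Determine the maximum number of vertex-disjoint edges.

Unit-capacity flow: source→left, listed edges, right→sink; max matching = max flow.
Augmenting path X1→Y4 (+1); matched 1.
Augmenting path X4→Y1 (+1); matched 2.
Augmenting path X5→Y2 (+1); matched 3.
Augmenting path X2→Y4→X1→Y5 (+1); matched 4.
No augmenting path remains; maximum matching = 4.
König certificate: {X1, X4, X5, Y4} is a vertex cover of size 4 (every listed pair touches it), so no matching can be larger.

4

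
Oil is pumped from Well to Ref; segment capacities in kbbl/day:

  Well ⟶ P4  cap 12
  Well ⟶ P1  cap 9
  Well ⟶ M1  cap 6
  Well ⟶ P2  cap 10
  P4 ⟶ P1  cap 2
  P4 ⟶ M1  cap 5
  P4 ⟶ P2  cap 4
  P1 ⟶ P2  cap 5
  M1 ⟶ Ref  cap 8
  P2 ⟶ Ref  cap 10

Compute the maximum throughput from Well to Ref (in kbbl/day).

18

Augment Well→M1→Ref: bottleneck 6, flow now 6.
Augment Well→P2→Ref: bottleneck 10, flow now 16.
Augment Well→P4→M1→Ref: bottleneck 2, flow now 18.
No augmenting path remains; maximum flow = 18.
In the residual graph, reachable from Well: {Well, P4, P1, M1, P2}.
Min-cut edges: M1→Ref (8), P2→Ref (10); capacity 8 + 10 = 18.
This cut is saturated, so no flow can exceed 18.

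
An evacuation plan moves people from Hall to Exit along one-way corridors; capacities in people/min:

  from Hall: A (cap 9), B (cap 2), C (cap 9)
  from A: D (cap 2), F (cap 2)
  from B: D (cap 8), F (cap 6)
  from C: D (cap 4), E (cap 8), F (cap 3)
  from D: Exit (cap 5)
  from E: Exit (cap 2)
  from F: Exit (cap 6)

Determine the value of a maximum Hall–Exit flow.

Augment Hall→A→D→Exit: bottleneck 2, flow now 2.
Augment Hall→A→F→Exit: bottleneck 2, flow now 4.
Augment Hall→B→D→Exit: bottleneck 2, flow now 6.
Augment Hall→C→D→Exit: bottleneck 1, flow now 7.
Augment Hall→C→E→Exit: bottleneck 2, flow now 9.
Augment Hall→C→F→Exit: bottleneck 3, flow now 12.
Augment Hall→C→D→B→F→Exit: bottleneck 1, flow now 13. (uses reverse residual edge)
No augmenting path remains; maximum flow = 13.
In the residual graph, reachable from Hall: {Hall, A, B, C, D, E, F}.
Min-cut edges: D→Exit (5), E→Exit (2), F→Exit (6); capacity 5 + 2 + 6 = 13.
This cut is saturated, so no flow can exceed 13.

13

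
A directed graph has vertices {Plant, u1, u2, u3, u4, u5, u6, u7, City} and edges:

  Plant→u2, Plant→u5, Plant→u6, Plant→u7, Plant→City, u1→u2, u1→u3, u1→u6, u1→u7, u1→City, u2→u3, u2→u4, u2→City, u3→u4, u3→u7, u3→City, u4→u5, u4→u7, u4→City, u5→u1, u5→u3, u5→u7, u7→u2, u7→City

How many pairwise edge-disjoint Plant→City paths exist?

Assign every edge capacity 1; by Menger, the answer equals the max flow.
Path Plant→City (+1); total 1.
Path Plant→u2→City (+1); total 2.
Path Plant→u7→City (+1); total 3.
Path Plant→u5→u1→City (+1); total 4.
No residual Plant→City path; max flow = 4.
Certifying cut of size 4: {Plant→City, Plant→u2, Plant→u5, Plant→u7}.

4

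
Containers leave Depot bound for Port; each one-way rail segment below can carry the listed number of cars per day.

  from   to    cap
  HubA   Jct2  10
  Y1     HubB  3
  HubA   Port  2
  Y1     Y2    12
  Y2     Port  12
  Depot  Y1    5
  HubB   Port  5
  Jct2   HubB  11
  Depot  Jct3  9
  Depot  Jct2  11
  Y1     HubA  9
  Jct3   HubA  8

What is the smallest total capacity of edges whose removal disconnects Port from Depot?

12

Augment Depot→Jct3→HubA→Port: bottleneck 2, flow now 2.
Augment Depot→Y1→Y2→Port: bottleneck 5, flow now 7.
Augment Depot→Jct2→HubB→Port: bottleneck 5, flow now 12.
No augmenting path remains; maximum flow = 12.
By max-flow min-cut, the minimum cut capacity equals the max flow.
In the residual graph, reachable from Depot: {Depot, Jct3, Jct2, HubB, HubA}.
Min-cut edges: Depot→Y1 (5), HubB→Port (5), HubA→Port (2); capacity 5 + 5 + 2 = 12.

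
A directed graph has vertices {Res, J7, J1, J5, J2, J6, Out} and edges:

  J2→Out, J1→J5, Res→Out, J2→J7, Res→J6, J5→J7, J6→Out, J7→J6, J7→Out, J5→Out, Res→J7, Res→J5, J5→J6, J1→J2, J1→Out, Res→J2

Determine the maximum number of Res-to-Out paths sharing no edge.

Assign every edge capacity 1; by Menger, the answer equals the max flow.
Path Res→Out (+1); total 1.
Path Res→J7→Out (+1); total 2.
Path Res→J5→Out (+1); total 3.
Path Res→J2→Out (+1); total 4.
Path Res→J6→Out (+1); total 5.
No residual Res→Out path; max flow = 5.
Certifying cut of size 5: {Res→J2, Res→J5, Res→J6, Res→J7, Res→Out}.

5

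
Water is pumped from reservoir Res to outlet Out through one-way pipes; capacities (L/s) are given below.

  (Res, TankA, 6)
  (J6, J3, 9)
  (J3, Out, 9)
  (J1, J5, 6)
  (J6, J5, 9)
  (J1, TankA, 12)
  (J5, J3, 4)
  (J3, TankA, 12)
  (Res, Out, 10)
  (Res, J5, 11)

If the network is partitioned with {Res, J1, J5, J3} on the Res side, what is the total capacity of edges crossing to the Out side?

Edges leaving {Res, J1, J5, J3}: Res→TankA (6), Res→Out (10), J1→TankA (12), J3→TankA (12), J3→Out (9).
Cut capacity = 6 + 10 + 12 + 12 + 9 = 49.

49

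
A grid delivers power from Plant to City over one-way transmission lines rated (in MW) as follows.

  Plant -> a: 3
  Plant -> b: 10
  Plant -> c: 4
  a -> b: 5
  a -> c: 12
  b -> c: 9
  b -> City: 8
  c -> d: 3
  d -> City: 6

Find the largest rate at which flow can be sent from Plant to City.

Augment Plant→b→City: bottleneck 8, flow now 8.
Augment Plant→c→d→City: bottleneck 3, flow now 11.
No augmenting path remains; maximum flow = 11.
In the residual graph, reachable from Plant: {Plant, a, b, c}.
Min-cut edges: b→City (8), c→d (3); capacity 8 + 3 = 11.
This cut is saturated, so no flow can exceed 11.

11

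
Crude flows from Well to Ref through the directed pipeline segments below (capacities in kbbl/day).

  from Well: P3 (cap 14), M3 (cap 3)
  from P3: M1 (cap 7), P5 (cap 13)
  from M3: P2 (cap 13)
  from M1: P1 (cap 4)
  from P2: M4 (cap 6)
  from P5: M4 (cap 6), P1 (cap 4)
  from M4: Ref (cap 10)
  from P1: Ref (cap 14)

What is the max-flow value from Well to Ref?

Augment Well→P3→M1→P1→Ref: bottleneck 4, flow now 4.
Augment Well→P3→P5→M4→Ref: bottleneck 6, flow now 10.
Augment Well→P3→P5→P1→Ref: bottleneck 4, flow now 14.
Augment Well→M3→P2→M4→Ref: bottleneck 3, flow now 17.
No augmenting path remains; maximum flow = 17.
In the residual graph, reachable from Well: {Well}.
Min-cut edges: Well→P3 (14), Well→M3 (3); capacity 14 + 3 = 17.
This cut is saturated, so no flow can exceed 17.

17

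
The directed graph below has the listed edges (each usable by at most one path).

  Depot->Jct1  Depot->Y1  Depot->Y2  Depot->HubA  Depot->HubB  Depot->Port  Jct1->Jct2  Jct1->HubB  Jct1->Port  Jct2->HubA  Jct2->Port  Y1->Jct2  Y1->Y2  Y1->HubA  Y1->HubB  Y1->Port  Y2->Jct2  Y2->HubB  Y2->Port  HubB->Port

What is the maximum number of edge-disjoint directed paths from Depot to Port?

5

Assign every edge capacity 1; by Menger, the answer equals the max flow.
Path Depot→Port (+1); total 1.
Path Depot→Jct1→Port (+1); total 2.
Path Depot→Y1→Port (+1); total 3.
Path Depot→Y2→Port (+1); total 4.
Path Depot→HubB→Port (+1); total 5.
No residual Depot→Port path; max flow = 5.
Certifying cut of size 5: {Depot→HubB, Depot→Jct1, Depot→Port, Depot→Y1, Depot→Y2}.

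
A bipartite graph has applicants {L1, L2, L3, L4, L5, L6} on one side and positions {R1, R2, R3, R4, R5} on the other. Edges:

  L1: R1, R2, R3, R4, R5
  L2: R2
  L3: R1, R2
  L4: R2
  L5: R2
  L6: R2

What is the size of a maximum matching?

3

Unit-capacity flow: source→left, listed edges, right→sink; max matching = max flow.
Augmenting path L1→R1 (+1); matched 1.
Augmenting path L2→R2 (+1); matched 2.
Augmenting path L3→R1→L1→R3 (+1); matched 3.
No augmenting path remains; maximum matching = 3.
König certificate: {L1, L3, R2} is a vertex cover of size 3 (every listed pair touches it), so no matching can be larger.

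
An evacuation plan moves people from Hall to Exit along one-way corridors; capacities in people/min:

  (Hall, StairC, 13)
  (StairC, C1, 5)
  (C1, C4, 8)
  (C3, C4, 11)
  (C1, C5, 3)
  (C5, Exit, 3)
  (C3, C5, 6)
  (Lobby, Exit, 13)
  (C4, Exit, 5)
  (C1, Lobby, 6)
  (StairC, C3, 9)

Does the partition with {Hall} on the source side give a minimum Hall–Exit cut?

Yes — it is a minimum cut (capacity 13).

Given cut capacity: 13 = 13.
Augment Hall→StairC→C3→C4→Exit: bottleneck 5, flow now 5.
Augment Hall→StairC→C3→C5→Exit: bottleneck 3, flow now 8.
Augment Hall→StairC→C1→Lobby→Exit: bottleneck 5, flow now 13.
No augmenting path remains; maximum flow = 13.
Cut capacity 13 equals the max flow, so it is a minimum cut.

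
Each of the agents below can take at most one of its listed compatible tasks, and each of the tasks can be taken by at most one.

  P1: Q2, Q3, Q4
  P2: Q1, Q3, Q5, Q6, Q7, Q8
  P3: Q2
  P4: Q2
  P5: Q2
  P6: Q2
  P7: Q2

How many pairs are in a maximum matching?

3

Unit-capacity flow: source→left, listed edges, right→sink; max matching = max flow.
Augmenting path P1→Q2 (+1); matched 1.
Augmenting path P2→Q1 (+1); matched 2.
Augmenting path P3→Q2→P1→Q3 (+1); matched 3.
No augmenting path remains; maximum matching = 3.
König certificate: {P1, P2, Q2} is a vertex cover of size 3 (every listed pair touches it), so no matching can be larger.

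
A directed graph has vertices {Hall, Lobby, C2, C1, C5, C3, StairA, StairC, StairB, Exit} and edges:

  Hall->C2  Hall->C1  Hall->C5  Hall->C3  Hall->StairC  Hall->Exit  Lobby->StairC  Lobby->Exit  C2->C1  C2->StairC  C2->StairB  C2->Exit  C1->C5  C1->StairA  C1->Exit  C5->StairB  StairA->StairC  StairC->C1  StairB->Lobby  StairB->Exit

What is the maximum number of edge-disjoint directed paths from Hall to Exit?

Assign every edge capacity 1; by Menger, the answer equals the max flow.
Path Hall→Exit (+1); total 1.
Path Hall→C2→Exit (+1); total 2.
Path Hall→C1→Exit (+1); total 3.
Path Hall→C5→StairB→Exit (+1); total 4.
No residual Hall→Exit path; max flow = 4.
Certifying cut of size 4: {C1→Exit, C5→StairB, Hall→C2, Hall→Exit}.

4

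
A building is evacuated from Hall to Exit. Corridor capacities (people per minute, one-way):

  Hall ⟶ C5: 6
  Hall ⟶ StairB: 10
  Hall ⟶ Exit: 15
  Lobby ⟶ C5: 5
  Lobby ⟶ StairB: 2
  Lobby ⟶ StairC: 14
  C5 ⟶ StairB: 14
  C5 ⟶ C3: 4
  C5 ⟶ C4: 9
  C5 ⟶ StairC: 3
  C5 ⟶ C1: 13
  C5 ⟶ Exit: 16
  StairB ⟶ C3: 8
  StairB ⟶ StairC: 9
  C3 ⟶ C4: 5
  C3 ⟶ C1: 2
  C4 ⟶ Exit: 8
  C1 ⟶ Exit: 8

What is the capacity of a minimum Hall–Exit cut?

28

Augment Hall→Exit: bottleneck 15, flow now 15.
Augment Hall→C5→Exit: bottleneck 6, flow now 21.
Augment Hall→StairB→C3→C4→Exit: bottleneck 5, flow now 26.
Augment Hall→StairB→C3→C1→Exit: bottleneck 2, flow now 28.
No augmenting path remains; maximum flow = 28.
By max-flow min-cut, the minimum cut capacity equals the max flow.
In the residual graph, reachable from Hall: {Hall, StairB, C3, StairC}.
Min-cut edges: Hall→C5 (6), Hall→Exit (15), C3→C4 (5), C3→C1 (2); capacity 6 + 15 + 5 + 2 = 28.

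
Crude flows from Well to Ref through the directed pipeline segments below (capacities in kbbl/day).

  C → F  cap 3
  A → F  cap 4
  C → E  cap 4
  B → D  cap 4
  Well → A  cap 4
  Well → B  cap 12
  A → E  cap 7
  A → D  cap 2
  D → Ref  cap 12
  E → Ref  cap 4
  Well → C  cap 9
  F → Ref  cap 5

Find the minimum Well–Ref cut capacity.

15

Augment Well→A→D→Ref: bottleneck 2, flow now 2.
Augment Well→A→E→Ref: bottleneck 2, flow now 4.
Augment Well→B→D→Ref: bottleneck 4, flow now 8.
Augment Well→C→E→Ref: bottleneck 2, flow now 10.
Augment Well→C→F→Ref: bottleneck 3, flow now 13.
Augment Well→C→E→A→F→Ref: bottleneck 2, flow now 15. (uses reverse residual edge)
No augmenting path remains; maximum flow = 15.
By max-flow min-cut, the minimum cut capacity equals the max flow.
In the residual graph, reachable from Well: {Well, B, C}.
Min-cut edges: Well→A (4), B→D (4), C→E (4), C→F (3); capacity 4 + 4 + 4 + 3 = 15.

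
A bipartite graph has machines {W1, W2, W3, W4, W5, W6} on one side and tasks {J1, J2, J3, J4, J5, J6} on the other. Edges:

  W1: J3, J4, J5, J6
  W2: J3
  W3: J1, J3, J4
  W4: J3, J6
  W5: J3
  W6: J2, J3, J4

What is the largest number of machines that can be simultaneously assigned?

5

Unit-capacity flow: source→left, listed edges, right→sink; max matching = max flow.
Augmenting path W1→J3 (+1); matched 1.
Augmenting path W3→J1 (+1); matched 2.
Augmenting path W4→J6 (+1); matched 3.
Augmenting path W6→J2 (+1); matched 4.
Augmenting path W2→J3→W1→J4 (+1); matched 5.
No augmenting path remains; maximum matching = 5.
König certificate: {W1, W3, W4, W6, J3} is a vertex cover of size 5 (every listed pair touches it), so no matching can be larger.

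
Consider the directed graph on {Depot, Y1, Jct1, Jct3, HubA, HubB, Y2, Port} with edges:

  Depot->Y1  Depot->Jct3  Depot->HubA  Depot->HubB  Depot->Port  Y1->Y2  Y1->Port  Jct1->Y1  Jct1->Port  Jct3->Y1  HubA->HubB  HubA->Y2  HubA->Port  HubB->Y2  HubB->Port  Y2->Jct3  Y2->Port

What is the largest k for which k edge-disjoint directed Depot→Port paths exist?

5

Assign every edge capacity 1; by Menger, the answer equals the max flow.
Path Depot→Port (+1); total 1.
Path Depot→Y1→Port (+1); total 2.
Path Depot→HubA→Port (+1); total 3.
Path Depot→HubB→Port (+1); total 4.
Path Depot→Jct3→Y1→Y2→Port (+1); total 5.
No residual Depot→Port path; max flow = 5.
Certifying cut of size 5: {Depot→HubA, Depot→HubB, Depot→Jct3, Depot→Port, Depot→Y1}.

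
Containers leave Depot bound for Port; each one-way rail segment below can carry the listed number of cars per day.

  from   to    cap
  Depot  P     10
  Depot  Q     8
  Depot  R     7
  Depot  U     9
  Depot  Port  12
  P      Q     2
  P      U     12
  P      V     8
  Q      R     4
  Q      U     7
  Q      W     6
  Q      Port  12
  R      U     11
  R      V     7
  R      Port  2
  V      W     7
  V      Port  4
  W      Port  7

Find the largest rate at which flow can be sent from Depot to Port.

Augment Depot→Port: bottleneck 12, flow now 12.
Augment Depot→Q→Port: bottleneck 8, flow now 20.
Augment Depot→R→Port: bottleneck 2, flow now 22.
Augment Depot→P→Q→Port: bottleneck 2, flow now 24.
Augment Depot→P→V→Port: bottleneck 4, flow now 28.
Augment Depot→P→V→W→Port: bottleneck 4, flow now 32.
Augment Depot→R→V→W→Port: bottleneck 3, flow now 35.
No augmenting path remains; maximum flow = 35.
In the residual graph, reachable from Depot: {Depot, P, R, U, V}.
Min-cut edges: Depot→Q (8), Depot→Port (12), P→Q (2), R→Port (2), V→W (7), V→Port (4); capacity 8 + 12 + 2 + 2 + 7 + 4 = 35.
This cut is saturated, so no flow can exceed 35.

35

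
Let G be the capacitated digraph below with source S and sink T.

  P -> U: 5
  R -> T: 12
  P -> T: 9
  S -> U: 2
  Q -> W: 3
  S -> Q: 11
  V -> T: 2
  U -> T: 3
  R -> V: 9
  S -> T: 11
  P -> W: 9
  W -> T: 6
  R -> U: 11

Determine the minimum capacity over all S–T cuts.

16

Augment S→T: bottleneck 11, flow now 11.
Augment S→U→T: bottleneck 2, flow now 13.
Augment S→Q→W→T: bottleneck 3, flow now 16.
No augmenting path remains; maximum flow = 16.
By max-flow min-cut, the minimum cut capacity equals the max flow.
In the residual graph, reachable from S: {S, Q}.
Min-cut edges: S→U (2), S→T (11), Q→W (3); capacity 2 + 11 + 3 = 16.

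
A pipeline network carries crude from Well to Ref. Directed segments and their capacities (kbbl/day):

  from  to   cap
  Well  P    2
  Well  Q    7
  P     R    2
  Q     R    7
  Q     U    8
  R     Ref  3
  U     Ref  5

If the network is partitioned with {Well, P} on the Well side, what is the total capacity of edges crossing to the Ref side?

Edges leaving {Well, P}: Well→Q (7), P→R (2).
Cut capacity = 7 + 2 = 9.

9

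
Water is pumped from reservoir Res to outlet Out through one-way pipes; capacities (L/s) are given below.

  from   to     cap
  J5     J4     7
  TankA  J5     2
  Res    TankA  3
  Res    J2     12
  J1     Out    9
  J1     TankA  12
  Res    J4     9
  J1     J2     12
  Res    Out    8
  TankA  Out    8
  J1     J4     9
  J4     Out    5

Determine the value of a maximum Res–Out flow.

Augment Res→Out: bottleneck 8, flow now 8.
Augment Res→TankA→Out: bottleneck 3, flow now 11.
Augment Res→J4→Out: bottleneck 5, flow now 16.
No augmenting path remains; maximum flow = 16.
In the residual graph, reachable from Res: {Res, J2, J4}.
Min-cut edges: Res→TankA (3), Res→Out (8), J4→Out (5); capacity 3 + 8 + 5 = 16.
This cut is saturated, so no flow can exceed 16.

16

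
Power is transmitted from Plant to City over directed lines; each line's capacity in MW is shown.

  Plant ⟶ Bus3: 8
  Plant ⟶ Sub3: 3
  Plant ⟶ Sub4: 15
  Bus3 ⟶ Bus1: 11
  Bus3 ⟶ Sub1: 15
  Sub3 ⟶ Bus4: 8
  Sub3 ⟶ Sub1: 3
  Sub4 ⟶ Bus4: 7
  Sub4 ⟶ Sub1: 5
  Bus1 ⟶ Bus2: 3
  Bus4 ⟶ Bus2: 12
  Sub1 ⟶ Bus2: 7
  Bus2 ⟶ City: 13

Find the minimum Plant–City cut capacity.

Augment Plant→Bus3→Bus1→Bus2→City: bottleneck 3, flow now 3.
Augment Plant→Bus3→Sub1→Bus2→City: bottleneck 5, flow now 8.
Augment Plant→Sub3→Bus4→Bus2→City: bottleneck 3, flow now 11.
Augment Plant→Sub4→Bus4→Bus2→City: bottleneck 2, flow now 13.
No augmenting path remains; maximum flow = 13.
By max-flow min-cut, the minimum cut capacity equals the max flow.
In the residual graph, reachable from Plant: {Plant, Bus3, Sub3, Sub4, Bus1, Bus4, Sub1, Bus2}.
Min-cut edges: Bus2→City (13); capacity 13 = 13.

13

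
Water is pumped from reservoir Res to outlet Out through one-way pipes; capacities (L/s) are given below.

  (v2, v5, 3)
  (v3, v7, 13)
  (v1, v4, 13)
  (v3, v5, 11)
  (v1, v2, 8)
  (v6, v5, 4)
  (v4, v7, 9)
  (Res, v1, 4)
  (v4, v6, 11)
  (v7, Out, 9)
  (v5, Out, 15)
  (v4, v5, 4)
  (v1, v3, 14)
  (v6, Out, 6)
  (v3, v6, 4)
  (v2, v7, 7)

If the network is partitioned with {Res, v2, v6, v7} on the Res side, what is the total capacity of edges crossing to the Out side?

26

Edges leaving {Res, v2, v6, v7}: Res→v1 (4), v2→v5 (3), v6→v5 (4), v6→Out (6), v7→Out (9).
Cut capacity = 4 + 3 + 4 + 6 + 9 = 26.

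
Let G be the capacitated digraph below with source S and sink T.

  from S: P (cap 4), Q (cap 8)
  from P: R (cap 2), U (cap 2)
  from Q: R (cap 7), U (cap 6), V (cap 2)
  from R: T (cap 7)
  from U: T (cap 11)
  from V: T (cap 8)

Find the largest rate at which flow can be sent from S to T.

Augment S→P→R→T: bottleneck 2, flow now 2.
Augment S→P→U→T: bottleneck 2, flow now 4.
Augment S→Q→R→T: bottleneck 5, flow now 9.
Augment S→Q→U→T: bottleneck 3, flow now 12.
No augmenting path remains; maximum flow = 12.
In the residual graph, reachable from S: {S}.
Min-cut edges: S→P (4), S→Q (8); capacity 4 + 8 = 12.
This cut is saturated, so no flow can exceed 12.

12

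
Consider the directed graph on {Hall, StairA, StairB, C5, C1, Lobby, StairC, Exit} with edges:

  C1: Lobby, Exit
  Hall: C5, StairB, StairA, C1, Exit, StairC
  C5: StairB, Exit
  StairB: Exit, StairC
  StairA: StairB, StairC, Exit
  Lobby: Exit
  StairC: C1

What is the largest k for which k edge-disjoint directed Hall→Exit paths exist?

Assign every edge capacity 1; by Menger, the answer equals the max flow.
Path Hall→Exit (+1); total 1.
Path Hall→StairA→Exit (+1); total 2.
Path Hall→StairB→Exit (+1); total 3.
Path Hall→C5→Exit (+1); total 4.
Path Hall→C1→Exit (+1); total 5.
Path Hall→StairC→C1→Lobby→Exit (+1); total 6.
No residual Hall→Exit path; max flow = 6.
Certifying cut of size 6: {Hall→C1, Hall→C5, Hall→Exit, Hall→StairA, Hall→StairB, Hall→StairC}.

6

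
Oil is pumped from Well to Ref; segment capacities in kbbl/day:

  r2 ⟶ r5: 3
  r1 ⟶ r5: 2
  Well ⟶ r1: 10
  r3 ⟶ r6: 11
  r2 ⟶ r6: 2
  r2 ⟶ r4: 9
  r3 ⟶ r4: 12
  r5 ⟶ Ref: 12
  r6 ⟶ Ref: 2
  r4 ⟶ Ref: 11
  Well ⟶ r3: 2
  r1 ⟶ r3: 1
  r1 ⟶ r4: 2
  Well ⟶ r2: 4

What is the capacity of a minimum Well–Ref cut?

Augment Well→r1→r4→Ref: bottleneck 2, flow now 2.
Augment Well→r1→r5→Ref: bottleneck 2, flow now 4.
Augment Well→r2→r4→Ref: bottleneck 4, flow now 8.
Augment Well→r3→r4→Ref: bottleneck 2, flow now 10.
Augment Well→r1→r3→r4→Ref: bottleneck 1, flow now 11.
No augmenting path remains; maximum flow = 11.
By max-flow min-cut, the minimum cut capacity equals the max flow.
In the residual graph, reachable from Well: {Well, r1}.
Min-cut edges: Well→r2 (4), Well→r3 (2), r1→r3 (1), r1→r4 (2), r1→r5 (2); capacity 4 + 2 + 1 + 2 + 2 = 11.

11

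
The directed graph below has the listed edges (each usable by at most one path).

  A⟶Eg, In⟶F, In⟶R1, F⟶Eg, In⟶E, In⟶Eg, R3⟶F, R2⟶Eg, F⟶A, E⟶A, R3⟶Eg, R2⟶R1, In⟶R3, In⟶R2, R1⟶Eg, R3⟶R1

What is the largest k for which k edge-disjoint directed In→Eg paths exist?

Assign every edge capacity 1; by Menger, the answer equals the max flow.
Path In→Eg (+1); total 1.
Path In→R3→Eg (+1); total 2.
Path In→F→Eg (+1); total 3.
Path In→R2→Eg (+1); total 4.
Path In→R1→Eg (+1); total 5.
Path In→E→A→Eg (+1); total 6.
No residual In→Eg path; max flow = 6.
Certifying cut of size 6: {In→E, In→Eg, In→F, In→R1, In→R2, In→R3}.

6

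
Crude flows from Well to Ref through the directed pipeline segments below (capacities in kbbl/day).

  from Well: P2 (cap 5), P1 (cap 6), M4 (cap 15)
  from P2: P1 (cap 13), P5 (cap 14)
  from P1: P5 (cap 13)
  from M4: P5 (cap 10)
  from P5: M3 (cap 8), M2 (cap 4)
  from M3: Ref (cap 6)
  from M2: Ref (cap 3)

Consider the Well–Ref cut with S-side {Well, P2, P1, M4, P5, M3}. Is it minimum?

Given cut capacity: 4 + 6 = 10.
Augment Well→P2→P5→M3→Ref: bottleneck 5, flow now 5.
Augment Well→P1→P5→M3→Ref: bottleneck 1, flow now 6.
Augment Well→P1→P5→M2→Ref: bottleneck 3, flow now 9.
No augmenting path remains; maximum flow = 9.
In the residual graph, reachable from Well: {Well, P2, P1, M4, P5, M3, M2}.
Min-cut edges: M3→Ref (6), M2→Ref (3); capacity 6 + 3 = 9.
Cut capacity 10 exceeds the max flow 9, so it is not minimum.

No — its capacity is 10, but the minimum cut has capacity 9.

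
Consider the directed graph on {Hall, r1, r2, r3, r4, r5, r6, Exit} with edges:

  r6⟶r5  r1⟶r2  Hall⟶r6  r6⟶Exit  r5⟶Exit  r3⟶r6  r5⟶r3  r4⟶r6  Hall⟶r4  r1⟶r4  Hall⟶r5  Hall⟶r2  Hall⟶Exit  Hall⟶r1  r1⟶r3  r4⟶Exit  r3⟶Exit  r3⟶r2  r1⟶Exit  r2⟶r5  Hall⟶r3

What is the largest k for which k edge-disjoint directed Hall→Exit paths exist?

Assign every edge capacity 1; by Menger, the answer equals the max flow.
Path Hall→Exit (+1); total 1.
Path Hall→r1→Exit (+1); total 2.
Path Hall→r3→Exit (+1); total 3.
Path Hall→r4→Exit (+1); total 4.
Path Hall→r5→Exit (+1); total 5.
Path Hall→r6→Exit (+1); total 6.
No residual Hall→Exit path; max flow = 6.
Certifying cut of size 6: {Hall→Exit, Hall→r1, Hall→r4, r3→Exit, r5→Exit, r6→Exit}.

6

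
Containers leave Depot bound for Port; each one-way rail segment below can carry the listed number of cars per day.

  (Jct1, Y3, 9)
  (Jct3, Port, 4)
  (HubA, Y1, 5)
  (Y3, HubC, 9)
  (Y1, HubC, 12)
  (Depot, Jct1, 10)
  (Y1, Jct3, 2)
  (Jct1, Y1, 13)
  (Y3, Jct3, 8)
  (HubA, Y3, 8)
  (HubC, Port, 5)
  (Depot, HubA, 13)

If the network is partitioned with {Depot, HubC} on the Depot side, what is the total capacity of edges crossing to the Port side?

28

Edges leaving {Depot, HubC}: Depot→HubA (13), Depot→Jct1 (10), HubC→Port (5).
Cut capacity = 13 + 10 + 5 = 28.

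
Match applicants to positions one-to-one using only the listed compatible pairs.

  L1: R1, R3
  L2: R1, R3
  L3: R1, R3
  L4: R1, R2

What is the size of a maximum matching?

3

Unit-capacity flow: source→left, listed edges, right→sink; max matching = max flow.
Augmenting path L1→R1 (+1); matched 1.
Augmenting path L2→R3 (+1); matched 2.
Augmenting path L4→R2 (+1); matched 3.
No augmenting path remains; maximum matching = 3.
König certificate: {L4, R1, R3} is a vertex cover of size 3 (every listed pair touches it), so no matching can be larger.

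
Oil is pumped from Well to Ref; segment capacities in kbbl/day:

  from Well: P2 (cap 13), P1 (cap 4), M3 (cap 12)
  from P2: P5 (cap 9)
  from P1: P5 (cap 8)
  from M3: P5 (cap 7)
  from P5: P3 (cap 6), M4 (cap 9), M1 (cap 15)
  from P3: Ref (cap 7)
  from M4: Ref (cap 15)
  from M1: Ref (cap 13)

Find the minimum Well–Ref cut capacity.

20

Augment Well→P2→P5→P3→Ref: bottleneck 6, flow now 6.
Augment Well→P2→P5→M4→Ref: bottleneck 3, flow now 9.
Augment Well→P1→P5→M4→Ref: bottleneck 4, flow now 13.
Augment Well→M3→P5→M4→Ref: bottleneck 2, flow now 15.
Augment Well→M3→P5→M1→Ref: bottleneck 5, flow now 20.
No augmenting path remains; maximum flow = 20.
By max-flow min-cut, the minimum cut capacity equals the max flow.
In the residual graph, reachable from Well: {Well, P2, M3}.
Min-cut edges: Well→P1 (4), P2→P5 (9), M3→P5 (7); capacity 4 + 9 + 7 = 20.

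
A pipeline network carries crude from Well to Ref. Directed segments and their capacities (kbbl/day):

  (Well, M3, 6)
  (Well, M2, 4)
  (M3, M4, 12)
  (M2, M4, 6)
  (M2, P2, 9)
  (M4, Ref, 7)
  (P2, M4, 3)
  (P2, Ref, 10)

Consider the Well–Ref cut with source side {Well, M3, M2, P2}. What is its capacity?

Edges leaving {Well, M3, M2, P2}: M3→M4 (12), M2→M4 (6), P2→M4 (3), P2→Ref (10).
Cut capacity = 12 + 6 + 3 + 10 = 31.

31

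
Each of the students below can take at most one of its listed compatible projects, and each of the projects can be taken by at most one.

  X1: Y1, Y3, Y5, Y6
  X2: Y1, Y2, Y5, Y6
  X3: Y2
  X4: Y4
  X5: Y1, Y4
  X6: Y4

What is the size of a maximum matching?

5

Unit-capacity flow: source→left, listed edges, right→sink; max matching = max flow.
Augmenting path X1→Y1 (+1); matched 1.
Augmenting path X2→Y2 (+1); matched 2.
Augmenting path X4→Y4 (+1); matched 3.
Augmenting path X3→Y2→X2→Y5 (+1); matched 4.
Augmenting path X5→Y1→X1→Y3 (+1); matched 5.
No augmenting path remains; maximum matching = 5.
König certificate: {X1, X2, X3, X5, Y4} is a vertex cover of size 5 (every listed pair touches it), so no matching can be larger.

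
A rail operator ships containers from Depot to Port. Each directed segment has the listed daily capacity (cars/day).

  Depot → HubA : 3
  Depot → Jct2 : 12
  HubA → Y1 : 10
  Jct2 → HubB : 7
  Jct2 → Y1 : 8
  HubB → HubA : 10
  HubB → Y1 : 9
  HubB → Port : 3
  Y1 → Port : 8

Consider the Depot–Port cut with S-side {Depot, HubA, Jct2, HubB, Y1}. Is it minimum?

Given cut capacity: 3 + 8 = 11.
Augment Depot→HubA→Y1→Port: bottleneck 3, flow now 3.
Augment Depot→Jct2→HubB→Port: bottleneck 3, flow now 6.
Augment Depot→Jct2→Y1→Port: bottleneck 5, flow now 11.
No augmenting path remains; maximum flow = 11.
Cut capacity 11 equals the max flow, so it is a minimum cut.

Yes — it is a minimum cut (capacity 11).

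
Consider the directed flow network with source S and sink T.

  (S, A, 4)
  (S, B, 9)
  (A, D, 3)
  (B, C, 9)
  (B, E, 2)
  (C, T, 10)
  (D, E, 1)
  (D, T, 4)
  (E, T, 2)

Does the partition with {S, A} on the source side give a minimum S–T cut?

Yes — it is a minimum cut (capacity 12).

Given cut capacity: 9 + 3 = 12.
Augment S→A→D→T: bottleneck 3, flow now 3.
Augment S→B→C→T: bottleneck 9, flow now 12.
No augmenting path remains; maximum flow = 12.
Cut capacity 12 equals the max flow, so it is a minimum cut.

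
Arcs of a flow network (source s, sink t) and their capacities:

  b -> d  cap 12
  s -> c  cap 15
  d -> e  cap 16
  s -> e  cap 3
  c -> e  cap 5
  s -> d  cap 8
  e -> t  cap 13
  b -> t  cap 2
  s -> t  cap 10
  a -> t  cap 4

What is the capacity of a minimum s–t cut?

23

Augment s→t: bottleneck 10, flow now 10.
Augment s→e→t: bottleneck 3, flow now 13.
Augment s→c→e→t: bottleneck 5, flow now 18.
Augment s→d→e→t: bottleneck 5, flow now 23.
No augmenting path remains; maximum flow = 23.
By max-flow min-cut, the minimum cut capacity equals the max flow.
In the residual graph, reachable from s: {s, c, d, e}.
Min-cut edges: s→t (10), e→t (13); capacity 10 + 13 = 23.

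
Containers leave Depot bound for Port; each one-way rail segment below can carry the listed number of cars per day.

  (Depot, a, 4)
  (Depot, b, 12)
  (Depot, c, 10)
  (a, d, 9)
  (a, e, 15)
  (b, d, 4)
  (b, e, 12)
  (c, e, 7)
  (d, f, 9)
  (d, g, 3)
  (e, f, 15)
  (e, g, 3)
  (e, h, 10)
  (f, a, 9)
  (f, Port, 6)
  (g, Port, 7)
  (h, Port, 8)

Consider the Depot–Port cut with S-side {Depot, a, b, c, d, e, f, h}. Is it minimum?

Given cut capacity: 3 + 3 + 6 + 8 = 20.
Augment Depot→a→d→f→Port: bottleneck 4, flow now 4.
Augment Depot→b→d→f→Port: bottleneck 2, flow now 6.
Augment Depot→b→d→g→Port: bottleneck 2, flow now 8.
Augment Depot→b→e→g→Port: bottleneck 3, flow now 11.
Augment Depot→b→e→h→Port: bottleneck 5, flow now 16.
Augment Depot→c→e→h→Port: bottleneck 3, flow now 19.
Augment Depot→c→e→f→d→g→Port: bottleneck 1, flow now 20. (uses reverse residual edge)
No augmenting path remains; maximum flow = 20.
Cut capacity 20 equals the max flow, so it is a minimum cut.

Yes — it is a minimum cut (capacity 20).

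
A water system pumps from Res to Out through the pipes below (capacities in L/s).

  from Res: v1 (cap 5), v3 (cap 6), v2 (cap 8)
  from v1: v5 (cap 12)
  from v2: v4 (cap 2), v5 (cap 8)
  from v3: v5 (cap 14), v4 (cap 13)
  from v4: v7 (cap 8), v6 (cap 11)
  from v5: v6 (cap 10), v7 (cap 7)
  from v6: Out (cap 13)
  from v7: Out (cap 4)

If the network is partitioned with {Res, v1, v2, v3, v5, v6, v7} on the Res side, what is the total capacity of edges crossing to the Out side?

32

Edges leaving {Res, v1, v2, v3, v5, v6, v7}: v2→v4 (2), v3→v4 (13), v6→Out (13), v7→Out (4).
Cut capacity = 2 + 13 + 13 + 4 = 32.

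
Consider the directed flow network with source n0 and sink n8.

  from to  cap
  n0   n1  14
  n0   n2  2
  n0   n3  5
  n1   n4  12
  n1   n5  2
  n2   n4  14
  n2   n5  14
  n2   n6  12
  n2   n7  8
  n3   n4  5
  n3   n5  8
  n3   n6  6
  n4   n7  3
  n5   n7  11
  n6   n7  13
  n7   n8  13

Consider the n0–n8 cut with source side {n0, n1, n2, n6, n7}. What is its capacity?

60

Edges leaving {n0, n1, n2, n6, n7}: n0→n3 (5), n1→n4 (12), n1→n5 (2), n2→n4 (14), n2→n5 (14), n7→n8 (13).
Cut capacity = 5 + 12 + 2 + 14 + 14 + 13 = 60.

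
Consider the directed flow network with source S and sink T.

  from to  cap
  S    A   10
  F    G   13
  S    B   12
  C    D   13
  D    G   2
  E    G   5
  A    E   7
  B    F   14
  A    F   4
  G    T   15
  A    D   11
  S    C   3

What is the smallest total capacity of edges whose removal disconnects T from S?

15

Augment S→A→D→G→T: bottleneck 2, flow now 2.
Augment S→A→E→G→T: bottleneck 5, flow now 7.
Augment S→A→F→G→T: bottleneck 3, flow now 10.
Augment S→B→F→G→T: bottleneck 5, flow now 15.
No augmenting path remains; maximum flow = 15.
By max-flow min-cut, the minimum cut capacity equals the max flow.
In the residual graph, reachable from S: {S, A, B, C, D, E, F, G}.
Min-cut edges: G→T (15); capacity 15 = 15.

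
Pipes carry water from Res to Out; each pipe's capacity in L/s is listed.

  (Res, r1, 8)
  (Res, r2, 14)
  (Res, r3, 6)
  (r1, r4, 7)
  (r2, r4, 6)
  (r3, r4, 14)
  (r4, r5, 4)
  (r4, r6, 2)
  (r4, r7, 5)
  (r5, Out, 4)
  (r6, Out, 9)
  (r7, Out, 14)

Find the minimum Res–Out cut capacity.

Augment Res→r1→r4→r5→Out: bottleneck 4, flow now 4.
Augment Res→r1→r4→r6→Out: bottleneck 2, flow now 6.
Augment Res→r1→r4→r7→Out: bottleneck 1, flow now 7.
Augment Res→r2→r4→r7→Out: bottleneck 4, flow now 11.
No augmenting path remains; maximum flow = 11.
By max-flow min-cut, the minimum cut capacity equals the max flow.
In the residual graph, reachable from Res: {Res, r1, r2, r3, r4}.
Min-cut edges: r4→r5 (4), r4→r6 (2), r4→r7 (5); capacity 4 + 2 + 5 = 11.

11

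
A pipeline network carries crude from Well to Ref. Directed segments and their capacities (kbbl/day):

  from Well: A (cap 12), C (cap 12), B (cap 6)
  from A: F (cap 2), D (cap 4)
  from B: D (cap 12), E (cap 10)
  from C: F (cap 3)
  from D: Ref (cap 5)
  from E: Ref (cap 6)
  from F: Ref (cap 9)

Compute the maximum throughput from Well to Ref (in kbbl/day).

Augment Well→A→D→Ref: bottleneck 4, flow now 4.
Augment Well→A→F→Ref: bottleneck 2, flow now 6.
Augment Well→B→D→Ref: bottleneck 1, flow now 7.
Augment Well→B→E→Ref: bottleneck 5, flow now 12.
Augment Well→C→F→Ref: bottleneck 3, flow now 15.
No augmenting path remains; maximum flow = 15.
In the residual graph, reachable from Well: {Well, A, C}.
Min-cut edges: Well→B (6), A→D (4), A→F (2), C→F (3); capacity 6 + 4 + 2 + 3 = 15.
This cut is saturated, so no flow can exceed 15.

15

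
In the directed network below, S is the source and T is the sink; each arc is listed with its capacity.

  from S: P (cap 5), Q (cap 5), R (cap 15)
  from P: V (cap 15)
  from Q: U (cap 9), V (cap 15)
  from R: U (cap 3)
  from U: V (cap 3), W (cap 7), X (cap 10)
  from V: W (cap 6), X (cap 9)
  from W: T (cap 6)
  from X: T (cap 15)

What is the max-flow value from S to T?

13

Augment S→P→V→W→T: bottleneck 5, flow now 5.
Augment S→Q→U→W→T: bottleneck 1, flow now 6.
Augment S→Q→U→X→T: bottleneck 4, flow now 10.
Augment S→R→U→X→T: bottleneck 3, flow now 13.
No augmenting path remains; maximum flow = 13.
In the residual graph, reachable from S: {S, R}.
Min-cut edges: S→P (5), S→Q (5), R→U (3); capacity 5 + 5 + 3 = 13.
This cut is saturated, so no flow can exceed 13.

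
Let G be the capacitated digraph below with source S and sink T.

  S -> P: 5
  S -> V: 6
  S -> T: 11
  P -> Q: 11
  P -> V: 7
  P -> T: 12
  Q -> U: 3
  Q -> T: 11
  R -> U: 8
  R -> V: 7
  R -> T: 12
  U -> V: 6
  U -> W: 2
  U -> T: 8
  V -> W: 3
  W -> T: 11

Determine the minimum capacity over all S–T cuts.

19

Augment S→T: bottleneck 11, flow now 11.
Augment S→P→T: bottleneck 5, flow now 16.
Augment S→V→W→T: bottleneck 3, flow now 19.
No augmenting path remains; maximum flow = 19.
By max-flow min-cut, the minimum cut capacity equals the max flow.
In the residual graph, reachable from S: {S, V}.
Min-cut edges: S→P (5), S→T (11), V→W (3); capacity 5 + 11 + 3 = 19.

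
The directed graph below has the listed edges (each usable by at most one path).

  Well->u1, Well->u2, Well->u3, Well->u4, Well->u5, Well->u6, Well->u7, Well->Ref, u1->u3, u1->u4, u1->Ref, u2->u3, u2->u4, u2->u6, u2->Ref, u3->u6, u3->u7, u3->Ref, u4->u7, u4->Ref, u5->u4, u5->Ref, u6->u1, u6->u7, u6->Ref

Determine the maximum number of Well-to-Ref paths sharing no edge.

Assign every edge capacity 1; by Menger, the answer equals the max flow.
Path Well→Ref (+1); total 1.
Path Well→u1→Ref (+1); total 2.
Path Well→u2→Ref (+1); total 3.
Path Well→u3→Ref (+1); total 4.
Path Well→u4→Ref (+1); total 5.
Path Well→u5→Ref (+1); total 6.
Path Well→u6→Ref (+1); total 7.
No residual Well→Ref path; max flow = 7.
Certifying cut of size 7: {Well→Ref, Well→u1, Well→u2, Well→u3, Well→u4, Well→u5, Well→u6}.

7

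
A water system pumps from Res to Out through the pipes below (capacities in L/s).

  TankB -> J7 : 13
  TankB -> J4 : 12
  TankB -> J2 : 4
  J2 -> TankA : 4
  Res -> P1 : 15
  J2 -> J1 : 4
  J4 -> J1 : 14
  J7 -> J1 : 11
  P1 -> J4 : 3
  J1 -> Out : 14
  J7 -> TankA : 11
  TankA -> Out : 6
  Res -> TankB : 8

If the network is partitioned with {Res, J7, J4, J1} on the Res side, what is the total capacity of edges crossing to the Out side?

48

Edges leaving {Res, J7, J4, J1}: Res→P1 (15), Res→TankB (8), J7→TankA (11), J1→Out (14).
Cut capacity = 15 + 8 + 11 + 14 = 48.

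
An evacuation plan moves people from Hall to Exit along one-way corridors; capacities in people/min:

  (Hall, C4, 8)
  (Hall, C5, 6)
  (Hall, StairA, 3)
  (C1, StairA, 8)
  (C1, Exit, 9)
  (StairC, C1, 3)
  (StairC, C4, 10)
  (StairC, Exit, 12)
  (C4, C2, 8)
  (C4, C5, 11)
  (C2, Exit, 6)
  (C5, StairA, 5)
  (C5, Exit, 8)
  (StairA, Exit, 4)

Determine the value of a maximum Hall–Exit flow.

17

Augment Hall→C5→Exit: bottleneck 6, flow now 6.
Augment Hall→StairA→Exit: bottleneck 3, flow now 9.
Augment Hall→C4→C2→Exit: bottleneck 6, flow now 15.
Augment Hall→C4→C5→Exit: bottleneck 2, flow now 17.
No augmenting path remains; maximum flow = 17.
In the residual graph, reachable from Hall: {Hall}.
Min-cut edges: Hall→C4 (8), Hall→C5 (6), Hall→StairA (3); capacity 8 + 6 + 3 = 17.
This cut is saturated, so no flow can exceed 17.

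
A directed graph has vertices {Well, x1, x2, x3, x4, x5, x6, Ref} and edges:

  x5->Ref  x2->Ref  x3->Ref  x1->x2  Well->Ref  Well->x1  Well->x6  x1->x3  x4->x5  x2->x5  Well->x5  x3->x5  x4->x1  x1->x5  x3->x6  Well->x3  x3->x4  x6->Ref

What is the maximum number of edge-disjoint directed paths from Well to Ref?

Assign every edge capacity 1; by Menger, the answer equals the max flow.
Path Well→Ref (+1); total 1.
Path Well→x3→Ref (+1); total 2.
Path Well→x5→Ref (+1); total 3.
Path Well→x6→Ref (+1); total 4.
Path Well→x1→x2→Ref (+1); total 5.
No residual Well→Ref path; max flow = 5.
Certifying cut of size 5: {Well→Ref, Well→x1, Well→x3, Well→x5, Well→x6}.

5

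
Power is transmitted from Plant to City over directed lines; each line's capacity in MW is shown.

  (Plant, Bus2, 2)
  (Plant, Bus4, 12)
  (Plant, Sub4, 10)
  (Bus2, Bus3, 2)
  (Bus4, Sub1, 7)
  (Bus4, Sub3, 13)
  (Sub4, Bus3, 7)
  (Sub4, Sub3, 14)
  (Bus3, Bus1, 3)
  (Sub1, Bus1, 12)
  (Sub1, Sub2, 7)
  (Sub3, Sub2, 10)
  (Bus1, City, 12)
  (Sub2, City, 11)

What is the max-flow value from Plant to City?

20

Augment Plant→Bus2→Bus3→Bus1→City: bottleneck 2, flow now 2.
Augment Plant→Bus4→Sub1→Bus1→City: bottleneck 7, flow now 9.
Augment Plant→Bus4→Sub3→Sub2→City: bottleneck 5, flow now 14.
Augment Plant→Sub4→Bus3→Bus1→City: bottleneck 1, flow now 15.
Augment Plant→Sub4→Sub3→Sub2→City: bottleneck 5, flow now 20.
No augmenting path remains; maximum flow = 20.
In the residual graph, reachable from Plant: {Plant, Bus2, Bus4, Sub4, Bus3, Sub3}.
Min-cut edges: Bus4→Sub1 (7), Bus3→Bus1 (3), Sub3→Sub2 (10); capacity 7 + 3 + 10 = 20.
This cut is saturated, so no flow can exceed 20.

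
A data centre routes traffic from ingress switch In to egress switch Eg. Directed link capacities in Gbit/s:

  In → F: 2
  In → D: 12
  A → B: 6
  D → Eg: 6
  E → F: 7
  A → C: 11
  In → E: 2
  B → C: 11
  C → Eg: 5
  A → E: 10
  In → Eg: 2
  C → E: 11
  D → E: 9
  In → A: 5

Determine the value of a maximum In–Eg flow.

13

Augment In→Eg: bottleneck 2, flow now 2.
Augment In→D→Eg: bottleneck 6, flow now 8.
Augment In→A→C→Eg: bottleneck 5, flow now 13.
No augmenting path remains; maximum flow = 13.
In the residual graph, reachable from In: {In, D, E, F}.
Min-cut edges: In→A (5), In→Eg (2), D→Eg (6); capacity 5 + 2 + 6 = 13.
This cut is saturated, so no flow can exceed 13.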